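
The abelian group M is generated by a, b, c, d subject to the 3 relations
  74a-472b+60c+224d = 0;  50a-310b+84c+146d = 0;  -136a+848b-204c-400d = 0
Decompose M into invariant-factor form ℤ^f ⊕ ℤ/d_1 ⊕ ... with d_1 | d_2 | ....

Answer: M ≅ ℤ^1 ⊕ ℤ/2 ⊕ ℤ/6 ⊕ ℤ/12

Derivation:
rank_ℚ(R)=3; free=4−3=1
SNF(R) diag = [2, 6, 12] → torsion [2, 6, 12]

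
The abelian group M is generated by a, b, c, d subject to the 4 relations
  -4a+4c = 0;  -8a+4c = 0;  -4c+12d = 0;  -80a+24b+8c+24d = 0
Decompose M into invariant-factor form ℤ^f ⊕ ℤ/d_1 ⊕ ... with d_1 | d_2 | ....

rank_ℚ(R)=4; free=4−4=0
SNF(R) diag = [4, 4, 12, 24] → torsion [4, 4, 12, 24]

Answer: M ≅ ℤ/4 ⊕ ℤ/4 ⊕ ℤ/12 ⊕ ℤ/24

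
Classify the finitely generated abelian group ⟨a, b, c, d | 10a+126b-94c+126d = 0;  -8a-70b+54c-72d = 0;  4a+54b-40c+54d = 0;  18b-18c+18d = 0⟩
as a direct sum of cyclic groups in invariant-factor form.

rank_ℚ(R)=4; free=4−4=0
SNF(R) diag = [2, 2, 6, 18] → torsion [2, 2, 6, 18]

Answer: M ≅ ℤ/2 ⊕ ℤ/2 ⊕ ℤ/6 ⊕ ℤ/18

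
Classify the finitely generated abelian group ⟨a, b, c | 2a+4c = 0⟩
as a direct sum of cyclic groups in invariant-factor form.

Answer: M ≅ ℤ^2 ⊕ ℤ/2

Derivation:
rank_ℚ(R)=1; free=3−1=2
SNF(R) diag = [2] → torsion [2]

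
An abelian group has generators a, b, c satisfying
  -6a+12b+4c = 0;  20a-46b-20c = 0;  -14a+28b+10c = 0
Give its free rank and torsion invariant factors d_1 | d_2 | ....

Answer: M ≅ ℤ/2 ⊕ ℤ/2 ⊕ ℤ/6

Derivation:
rank_ℚ(R)=3; free=3−3=0
SNF(R) diag = [2, 2, 6] → torsion [2, 2, 6]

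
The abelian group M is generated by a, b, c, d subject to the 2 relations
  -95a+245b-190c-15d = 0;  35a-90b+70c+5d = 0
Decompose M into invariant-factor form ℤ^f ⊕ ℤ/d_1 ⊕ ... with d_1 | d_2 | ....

Answer: M ≅ ℤ^2 ⊕ ℤ/5 ⊕ ℤ/5

Derivation:
rank_ℚ(R)=2; free=4−2=2
SNF(R) diag = [5, 5] → torsion [5, 5]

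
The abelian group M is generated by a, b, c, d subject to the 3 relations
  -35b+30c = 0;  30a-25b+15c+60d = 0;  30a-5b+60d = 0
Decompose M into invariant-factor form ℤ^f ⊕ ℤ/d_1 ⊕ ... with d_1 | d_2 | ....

Answer: M ≅ ℤ^1 ⊕ ℤ/5 ⊕ ℤ/15 ⊕ ℤ/30

Derivation:
rank_ℚ(R)=3; free=4−3=1
SNF(R) diag = [5, 15, 30] → torsion [5, 15, 30]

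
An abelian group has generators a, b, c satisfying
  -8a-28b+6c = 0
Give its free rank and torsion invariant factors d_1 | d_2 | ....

rank_ℚ(R)=1; free=3−1=2
SNF(R) diag = [2] → torsion [2]

Answer: M ≅ ℤ^2 ⊕ ℤ/2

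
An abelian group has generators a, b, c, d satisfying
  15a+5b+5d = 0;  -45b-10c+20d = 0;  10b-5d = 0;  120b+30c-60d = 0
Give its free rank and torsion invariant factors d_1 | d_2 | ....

rank_ℚ(R)=4; free=4−4=0
SNF(R) diag = [5, 5, 15, 30] → torsion [5, 5, 15, 30]

Answer: M ≅ ℤ/5 ⊕ ℤ/5 ⊕ ℤ/15 ⊕ ℤ/30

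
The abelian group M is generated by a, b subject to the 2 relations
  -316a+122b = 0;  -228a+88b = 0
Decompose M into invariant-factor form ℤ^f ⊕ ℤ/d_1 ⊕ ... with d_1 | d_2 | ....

Answer: M ≅ ℤ/2 ⊕ ℤ/4

Derivation:
rank_ℚ(R)=2; free=2−2=0
SNF(R) diag = [2, 4] → torsion [2, 4]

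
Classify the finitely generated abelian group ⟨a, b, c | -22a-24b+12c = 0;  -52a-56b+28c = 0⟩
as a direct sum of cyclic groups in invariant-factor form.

Answer: M ≅ ℤ^1 ⊕ ℤ/2 ⊕ ℤ/4

Derivation:
rank_ℚ(R)=2; free=3−2=1
SNF(R) diag = [2, 4] → torsion [2, 4]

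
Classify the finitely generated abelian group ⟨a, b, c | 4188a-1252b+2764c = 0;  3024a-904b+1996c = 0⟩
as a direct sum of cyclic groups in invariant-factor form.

rank_ℚ(R)=2; free=3−2=1
SNF(R) diag = [4, 12] → torsion [4, 12]

Answer: M ≅ ℤ^1 ⊕ ℤ/4 ⊕ ℤ/12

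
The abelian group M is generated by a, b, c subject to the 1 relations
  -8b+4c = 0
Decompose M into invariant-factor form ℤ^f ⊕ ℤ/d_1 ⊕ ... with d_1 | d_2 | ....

rank_ℚ(R)=1; free=3−1=2
SNF(R) diag = [4] → torsion [4]

Answer: M ≅ ℤ^2 ⊕ ℤ/4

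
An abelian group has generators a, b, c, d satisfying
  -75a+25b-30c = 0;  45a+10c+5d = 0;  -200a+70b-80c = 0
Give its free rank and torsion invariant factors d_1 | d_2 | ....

Answer: M ≅ ℤ^1 ⊕ ℤ/5 ⊕ ℤ/5 ⊕ ℤ/10

Derivation:
rank_ℚ(R)=3; free=4−3=1
SNF(R) diag = [5, 5, 10] → torsion [5, 5, 10]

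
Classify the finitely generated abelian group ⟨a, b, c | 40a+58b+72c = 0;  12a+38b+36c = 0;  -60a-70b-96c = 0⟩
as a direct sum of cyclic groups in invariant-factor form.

rank_ℚ(R)=3; free=3−3=0
SNF(R) diag = [2, 4, 12] → torsion [2, 4, 12]

Answer: M ≅ ℤ/2 ⊕ ℤ/4 ⊕ ℤ/12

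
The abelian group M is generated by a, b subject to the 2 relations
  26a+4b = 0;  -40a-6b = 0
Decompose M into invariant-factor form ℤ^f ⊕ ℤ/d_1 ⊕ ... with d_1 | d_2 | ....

rank_ℚ(R)=2; free=2−2=0
SNF(R) diag = [2, 2] → torsion [2, 2]

Answer: M ≅ ℤ/2 ⊕ ℤ/2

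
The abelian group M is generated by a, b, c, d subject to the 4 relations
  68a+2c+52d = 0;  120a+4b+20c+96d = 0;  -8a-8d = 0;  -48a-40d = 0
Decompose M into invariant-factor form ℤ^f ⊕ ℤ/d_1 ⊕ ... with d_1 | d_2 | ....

Answer: M ≅ ℤ/2 ⊕ ℤ/4 ⊕ ℤ/8 ⊕ ℤ/8

Derivation:
rank_ℚ(R)=4; free=4−4=0
SNF(R) diag = [2, 4, 8, 8] → torsion [2, 4, 8, 8]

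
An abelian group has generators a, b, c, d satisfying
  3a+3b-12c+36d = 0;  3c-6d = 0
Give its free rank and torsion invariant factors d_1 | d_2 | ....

Answer: M ≅ ℤ^2 ⊕ ℤ/3 ⊕ ℤ/3

Derivation:
rank_ℚ(R)=2; free=4−2=2
SNF(R) diag = [3, 3] → torsion [3, 3]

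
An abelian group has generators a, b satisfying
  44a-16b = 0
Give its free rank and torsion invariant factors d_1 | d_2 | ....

rank_ℚ(R)=1; free=2−1=1
SNF(R) diag = [4] → torsion [4]

Answer: M ≅ ℤ^1 ⊕ ℤ/4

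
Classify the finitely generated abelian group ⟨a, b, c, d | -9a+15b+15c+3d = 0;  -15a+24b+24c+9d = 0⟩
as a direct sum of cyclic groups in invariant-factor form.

rank_ℚ(R)=2; free=4−2=2
SNF(R) diag = [3, 3] → torsion [3, 3]

Answer: M ≅ ℤ^2 ⊕ ℤ/3 ⊕ ℤ/3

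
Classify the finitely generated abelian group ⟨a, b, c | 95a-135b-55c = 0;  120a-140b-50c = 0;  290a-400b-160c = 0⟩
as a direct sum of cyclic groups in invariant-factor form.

rank_ℚ(R)=3; free=3−3=0
SNF(R) diag = [5, 10, 10] → torsion [5, 10, 10]

Answer: M ≅ ℤ/5 ⊕ ℤ/10 ⊕ ℤ/10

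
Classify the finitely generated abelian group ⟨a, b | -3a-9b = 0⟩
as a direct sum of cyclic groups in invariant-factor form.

Answer: M ≅ ℤ^1 ⊕ ℤ/3

Derivation:
rank_ℚ(R)=1; free=2−1=1
SNF(R) diag = [3] → torsion [3]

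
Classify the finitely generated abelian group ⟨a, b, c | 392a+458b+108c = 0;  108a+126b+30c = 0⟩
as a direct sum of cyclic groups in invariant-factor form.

Answer: M ≅ ℤ^1 ⊕ ℤ/2 ⊕ ℤ/6

Derivation:
rank_ℚ(R)=2; free=3−2=1
SNF(R) diag = [2, 6] → torsion [2, 6]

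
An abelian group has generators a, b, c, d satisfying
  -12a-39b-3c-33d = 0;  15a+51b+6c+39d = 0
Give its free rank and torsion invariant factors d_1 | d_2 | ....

Answer: M ≅ ℤ^2 ⊕ ℤ/3 ⊕ ℤ/9

Derivation:
rank_ℚ(R)=2; free=4−2=2
SNF(R) diag = [3, 9] → torsion [3, 9]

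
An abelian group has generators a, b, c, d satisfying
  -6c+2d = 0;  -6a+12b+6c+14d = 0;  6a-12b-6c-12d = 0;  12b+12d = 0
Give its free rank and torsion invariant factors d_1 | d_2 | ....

Answer: M ≅ ℤ/2 ⊕ ℤ/6 ⊕ ℤ/6 ⊕ ℤ/12

Derivation:
rank_ℚ(R)=4; free=4−4=0
SNF(R) diag = [2, 6, 6, 12] → torsion [2, 6, 6, 12]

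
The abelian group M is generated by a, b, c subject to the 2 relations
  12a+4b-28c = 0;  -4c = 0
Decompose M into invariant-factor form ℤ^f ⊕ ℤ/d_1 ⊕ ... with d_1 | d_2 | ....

rank_ℚ(R)=2; free=3−2=1
SNF(R) diag = [4, 4] → torsion [4, 4]

Answer: M ≅ ℤ^1 ⊕ ℤ/4 ⊕ ℤ/4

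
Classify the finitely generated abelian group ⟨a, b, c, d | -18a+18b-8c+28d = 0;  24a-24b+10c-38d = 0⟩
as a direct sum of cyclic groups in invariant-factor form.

rank_ℚ(R)=2; free=4−2=2
SNF(R) diag = [2, 6] → torsion [2, 6]

Answer: M ≅ ℤ^2 ⊕ ℤ/2 ⊕ ℤ/6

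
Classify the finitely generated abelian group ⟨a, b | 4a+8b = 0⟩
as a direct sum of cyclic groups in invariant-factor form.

rank_ℚ(R)=1; free=2−1=1
SNF(R) diag = [4] → torsion [4]

Answer: M ≅ ℤ^1 ⊕ ℤ/4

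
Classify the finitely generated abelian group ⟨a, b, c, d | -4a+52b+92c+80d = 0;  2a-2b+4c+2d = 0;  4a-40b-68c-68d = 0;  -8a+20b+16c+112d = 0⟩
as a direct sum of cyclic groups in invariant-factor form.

Answer: M ≅ ℤ/2 ⊕ ℤ/4 ⊕ ℤ/12 ⊕ ℤ/36

Derivation:
rank_ℚ(R)=4; free=4−4=0
SNF(R) diag = [2, 4, 12, 36] → torsion [2, 4, 12, 36]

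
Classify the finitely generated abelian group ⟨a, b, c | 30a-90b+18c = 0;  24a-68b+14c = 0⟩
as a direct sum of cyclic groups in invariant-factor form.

rank_ℚ(R)=2; free=3−2=1
SNF(R) diag = [2, 6] → torsion [2, 6]

Answer: M ≅ ℤ^1 ⊕ ℤ/2 ⊕ ℤ/6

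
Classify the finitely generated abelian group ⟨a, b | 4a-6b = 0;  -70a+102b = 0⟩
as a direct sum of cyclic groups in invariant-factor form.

rank_ℚ(R)=2; free=2−2=0
SNF(R) diag = [2, 6] → torsion [2, 6]

Answer: M ≅ ℤ/2 ⊕ ℤ/6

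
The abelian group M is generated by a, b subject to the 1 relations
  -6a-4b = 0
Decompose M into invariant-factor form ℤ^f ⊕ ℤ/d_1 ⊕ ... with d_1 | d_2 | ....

rank_ℚ(R)=1; free=2−1=1
SNF(R) diag = [2] → torsion [2]

Answer: M ≅ ℤ^1 ⊕ ℤ/2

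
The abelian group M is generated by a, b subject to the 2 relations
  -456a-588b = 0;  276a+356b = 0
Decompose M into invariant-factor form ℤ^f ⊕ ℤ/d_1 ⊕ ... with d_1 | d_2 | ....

Answer: M ≅ ℤ/4 ⊕ ℤ/12

Derivation:
rank_ℚ(R)=2; free=2−2=0
SNF(R) diag = [4, 12] → torsion [4, 12]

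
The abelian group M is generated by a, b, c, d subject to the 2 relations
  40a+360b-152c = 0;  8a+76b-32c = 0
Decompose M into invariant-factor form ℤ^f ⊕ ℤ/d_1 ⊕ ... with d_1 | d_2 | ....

rank_ℚ(R)=2; free=4−2=2
SNF(R) diag = [4, 8] → torsion [4, 8]

Answer: M ≅ ℤ^2 ⊕ ℤ/4 ⊕ ℤ/8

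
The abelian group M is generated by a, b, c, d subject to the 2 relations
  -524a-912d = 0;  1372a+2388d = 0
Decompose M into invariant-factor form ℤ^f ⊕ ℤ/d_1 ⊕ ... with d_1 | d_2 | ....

rank_ℚ(R)=2; free=4−2=2
SNF(R) diag = [4, 12] → torsion [4, 12]

Answer: M ≅ ℤ^2 ⊕ ℤ/4 ⊕ ℤ/12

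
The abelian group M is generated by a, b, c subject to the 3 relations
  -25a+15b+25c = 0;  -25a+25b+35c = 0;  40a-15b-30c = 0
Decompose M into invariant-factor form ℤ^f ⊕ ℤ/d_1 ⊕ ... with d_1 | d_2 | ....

rank_ℚ(R)=3; free=3−3=0
SNF(R) diag = [5, 5, 10] → torsion [5, 5, 10]

Answer: M ≅ ℤ/5 ⊕ ℤ/5 ⊕ ℤ/10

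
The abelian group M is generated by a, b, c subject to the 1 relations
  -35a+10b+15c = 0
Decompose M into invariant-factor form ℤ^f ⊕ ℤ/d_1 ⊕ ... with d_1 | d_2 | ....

rank_ℚ(R)=1; free=3−1=2
SNF(R) diag = [5] → torsion [5]

Answer: M ≅ ℤ^2 ⊕ ℤ/5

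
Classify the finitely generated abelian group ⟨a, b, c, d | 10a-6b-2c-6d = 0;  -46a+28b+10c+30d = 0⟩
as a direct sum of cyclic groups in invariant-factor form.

Answer: M ≅ ℤ^2 ⊕ ℤ/2 ⊕ ℤ/2

Derivation:
rank_ℚ(R)=2; free=4−2=2
SNF(R) diag = [2, 2] → torsion [2, 2]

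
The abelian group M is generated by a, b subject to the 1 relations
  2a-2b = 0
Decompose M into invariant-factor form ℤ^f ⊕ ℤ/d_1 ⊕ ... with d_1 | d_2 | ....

rank_ℚ(R)=1; free=2−1=1
SNF(R) diag = [2] → torsion [2]

Answer: M ≅ ℤ^1 ⊕ ℤ/2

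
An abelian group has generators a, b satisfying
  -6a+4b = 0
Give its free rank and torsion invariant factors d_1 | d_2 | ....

rank_ℚ(R)=1; free=2−1=1
SNF(R) diag = [2] → torsion [2]

Answer: M ≅ ℤ^1 ⊕ ℤ/2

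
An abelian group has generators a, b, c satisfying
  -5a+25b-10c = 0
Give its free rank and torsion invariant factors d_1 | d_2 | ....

rank_ℚ(R)=1; free=3−1=2
SNF(R) diag = [5] → torsion [5]

Answer: M ≅ ℤ^2 ⊕ ℤ/5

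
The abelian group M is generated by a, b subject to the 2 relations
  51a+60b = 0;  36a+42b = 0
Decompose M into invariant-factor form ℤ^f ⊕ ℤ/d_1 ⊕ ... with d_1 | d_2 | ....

Answer: M ≅ ℤ/3 ⊕ ℤ/6

Derivation:
rank_ℚ(R)=2; free=2−2=0
SNF(R) diag = [3, 6] → torsion [3, 6]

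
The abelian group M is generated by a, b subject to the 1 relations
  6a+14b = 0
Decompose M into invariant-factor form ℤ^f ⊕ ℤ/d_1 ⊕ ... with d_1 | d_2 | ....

Answer: M ≅ ℤ^1 ⊕ ℤ/2

Derivation:
rank_ℚ(R)=1; free=2−1=1
SNF(R) diag = [2] → torsion [2]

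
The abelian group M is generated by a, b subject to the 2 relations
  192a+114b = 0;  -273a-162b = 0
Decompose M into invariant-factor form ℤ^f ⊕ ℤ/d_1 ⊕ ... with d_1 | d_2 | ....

rank_ℚ(R)=2; free=2−2=0
SNF(R) diag = [3, 6] → torsion [3, 6]

Answer: M ≅ ℤ/3 ⊕ ℤ/6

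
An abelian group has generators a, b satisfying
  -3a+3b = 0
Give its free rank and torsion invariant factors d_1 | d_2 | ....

Answer: M ≅ ℤ^1 ⊕ ℤ/3

Derivation:
rank_ℚ(R)=1; free=2−1=1
SNF(R) diag = [3] → torsion [3]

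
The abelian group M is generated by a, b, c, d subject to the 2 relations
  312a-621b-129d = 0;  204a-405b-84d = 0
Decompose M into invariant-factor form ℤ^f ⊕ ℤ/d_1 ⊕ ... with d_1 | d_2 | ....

rank_ℚ(R)=2; free=4−2=2
SNF(R) diag = [3, 9] → torsion [3, 9]

Answer: M ≅ ℤ^2 ⊕ ℤ/3 ⊕ ℤ/9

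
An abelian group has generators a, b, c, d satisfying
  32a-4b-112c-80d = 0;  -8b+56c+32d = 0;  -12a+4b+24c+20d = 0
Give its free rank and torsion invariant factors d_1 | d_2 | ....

rank_ℚ(R)=3; free=4−3=1
SNF(R) diag = [4, 4, 8] → torsion [4, 4, 8]

Answer: M ≅ ℤ^1 ⊕ ℤ/4 ⊕ ℤ/4 ⊕ ℤ/8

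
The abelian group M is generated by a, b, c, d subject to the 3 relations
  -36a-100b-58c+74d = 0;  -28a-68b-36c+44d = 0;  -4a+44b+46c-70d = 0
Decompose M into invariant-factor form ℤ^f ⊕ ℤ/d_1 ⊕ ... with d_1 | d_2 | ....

Answer: M ≅ ℤ^1 ⊕ ℤ/2 ⊕ ℤ/4 ⊕ ℤ/8

Derivation:
rank_ℚ(R)=3; free=4−3=1
SNF(R) diag = [2, 4, 8] → torsion [2, 4, 8]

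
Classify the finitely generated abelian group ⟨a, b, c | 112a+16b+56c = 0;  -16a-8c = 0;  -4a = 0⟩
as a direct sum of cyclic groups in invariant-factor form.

rank_ℚ(R)=3; free=3−3=0
SNF(R) diag = [4, 8, 16] → torsion [4, 8, 16]

Answer: M ≅ ℤ/4 ⊕ ℤ/8 ⊕ ℤ/16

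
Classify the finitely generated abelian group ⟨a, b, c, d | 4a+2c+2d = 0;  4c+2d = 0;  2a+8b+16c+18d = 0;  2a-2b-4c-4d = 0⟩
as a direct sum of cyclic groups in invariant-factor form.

Answer: M ≅ ℤ/2 ⊕ ℤ/2 ⊕ ℤ/2 ⊕ ℤ/2

Derivation:
rank_ℚ(R)=4; free=4−4=0
SNF(R) diag = [2, 2, 2, 2] → torsion [2, 2, 2, 2]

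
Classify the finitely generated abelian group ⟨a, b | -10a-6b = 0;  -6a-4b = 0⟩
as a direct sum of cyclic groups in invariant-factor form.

Answer: M ≅ ℤ/2 ⊕ ℤ/2

Derivation:
rank_ℚ(R)=2; free=2−2=0
SNF(R) diag = [2, 2] → torsion [2, 2]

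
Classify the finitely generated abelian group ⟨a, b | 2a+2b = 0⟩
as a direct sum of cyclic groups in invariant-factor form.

rank_ℚ(R)=1; free=2−1=1
SNF(R) diag = [2] → torsion [2]

Answer: M ≅ ℤ^1 ⊕ ℤ/2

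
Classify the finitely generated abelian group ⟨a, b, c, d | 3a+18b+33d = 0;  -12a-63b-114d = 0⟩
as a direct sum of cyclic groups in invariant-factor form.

rank_ℚ(R)=2; free=4−2=2
SNF(R) diag = [3, 9] → torsion [3, 9]

Answer: M ≅ ℤ^2 ⊕ ℤ/3 ⊕ ℤ/9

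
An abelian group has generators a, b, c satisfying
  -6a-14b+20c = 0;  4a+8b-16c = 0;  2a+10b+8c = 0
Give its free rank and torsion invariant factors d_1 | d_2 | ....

Answer: M ≅ ℤ/2 ⊕ ℤ/4 ⊕ ℤ/4

Derivation:
rank_ℚ(R)=3; free=3−3=0
SNF(R) diag = [2, 4, 4] → torsion [2, 4, 4]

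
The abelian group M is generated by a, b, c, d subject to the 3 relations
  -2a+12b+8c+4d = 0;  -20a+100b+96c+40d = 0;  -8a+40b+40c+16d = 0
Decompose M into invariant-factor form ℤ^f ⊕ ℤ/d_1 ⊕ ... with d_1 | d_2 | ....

Answer: M ≅ ℤ^1 ⊕ ℤ/2 ⊕ ℤ/4 ⊕ ℤ/8

Derivation:
rank_ℚ(R)=3; free=4−3=1
SNF(R) diag = [2, 4, 8] → torsion [2, 4, 8]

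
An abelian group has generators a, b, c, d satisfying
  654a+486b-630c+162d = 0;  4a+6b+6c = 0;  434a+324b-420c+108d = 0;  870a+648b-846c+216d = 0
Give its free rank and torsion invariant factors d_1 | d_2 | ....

rank_ℚ(R)=4; free=4−4=0
SNF(R) diag = [2, 6, 18, 54] → torsion [2, 6, 18, 54]

Answer: M ≅ ℤ/2 ⊕ ℤ/6 ⊕ ℤ/18 ⊕ ℤ/54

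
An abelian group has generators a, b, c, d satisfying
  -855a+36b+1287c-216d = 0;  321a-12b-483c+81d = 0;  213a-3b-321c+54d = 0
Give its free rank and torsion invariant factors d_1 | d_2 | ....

Answer: M ≅ ℤ^1 ⊕ ℤ/3 ⊕ ℤ/9 ⊕ ℤ/27

Derivation:
rank_ℚ(R)=3; free=4−3=1
SNF(R) diag = [3, 9, 27] → torsion [3, 9, 27]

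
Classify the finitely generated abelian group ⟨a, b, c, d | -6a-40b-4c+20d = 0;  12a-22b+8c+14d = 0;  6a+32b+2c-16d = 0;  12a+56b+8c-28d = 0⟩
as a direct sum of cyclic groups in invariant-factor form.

rank_ℚ(R)=4; free=4−4=0
SNF(R) diag = [2, 6, 6, 12] → torsion [2, 6, 6, 12]

Answer: M ≅ ℤ/2 ⊕ ℤ/6 ⊕ ℤ/6 ⊕ ℤ/12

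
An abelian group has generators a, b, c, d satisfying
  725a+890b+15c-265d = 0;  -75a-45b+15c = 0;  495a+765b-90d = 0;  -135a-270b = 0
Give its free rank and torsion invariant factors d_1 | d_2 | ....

rank_ℚ(R)=4; free=4−4=0
SNF(R) diag = [5, 15, 45, 135] → torsion [5, 15, 45, 135]

Answer: M ≅ ℤ/5 ⊕ ℤ/15 ⊕ ℤ/45 ⊕ ℤ/135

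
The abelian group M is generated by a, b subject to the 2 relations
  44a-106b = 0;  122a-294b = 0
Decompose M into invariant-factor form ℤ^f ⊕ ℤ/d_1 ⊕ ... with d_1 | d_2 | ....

Answer: M ≅ ℤ/2 ⊕ ℤ/2

Derivation:
rank_ℚ(R)=2; free=2−2=0
SNF(R) diag = [2, 2] → torsion [2, 2]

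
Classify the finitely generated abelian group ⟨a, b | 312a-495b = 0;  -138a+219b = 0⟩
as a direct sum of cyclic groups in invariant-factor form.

rank_ℚ(R)=2; free=2−2=0
SNF(R) diag = [3, 6] → torsion [3, 6]

Answer: M ≅ ℤ/3 ⊕ ℤ/6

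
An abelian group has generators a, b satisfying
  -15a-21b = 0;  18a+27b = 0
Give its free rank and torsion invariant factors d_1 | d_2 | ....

rank_ℚ(R)=2; free=2−2=0
SNF(R) diag = [3, 9] → torsion [3, 9]

Answer: M ≅ ℤ/3 ⊕ ℤ/9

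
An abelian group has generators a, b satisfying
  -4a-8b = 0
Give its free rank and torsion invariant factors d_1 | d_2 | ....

rank_ℚ(R)=1; free=2−1=1
SNF(R) diag = [4] → torsion [4]

Answer: M ≅ ℤ^1 ⊕ ℤ/4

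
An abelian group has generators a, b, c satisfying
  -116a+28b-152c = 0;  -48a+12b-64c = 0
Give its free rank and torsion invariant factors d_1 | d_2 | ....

rank_ℚ(R)=2; free=3−2=1
SNF(R) diag = [4, 4] → torsion [4, 4]

Answer: M ≅ ℤ^1 ⊕ ℤ/4 ⊕ ℤ/4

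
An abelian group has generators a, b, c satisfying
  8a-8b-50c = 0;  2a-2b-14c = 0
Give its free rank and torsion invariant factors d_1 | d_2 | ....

Answer: M ≅ ℤ^1 ⊕ ℤ/2 ⊕ ℤ/6

Derivation:
rank_ℚ(R)=2; free=3−2=1
SNF(R) diag = [2, 6] → torsion [2, 6]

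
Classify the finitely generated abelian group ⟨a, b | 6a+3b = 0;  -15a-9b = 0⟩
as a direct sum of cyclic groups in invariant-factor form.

rank_ℚ(R)=2; free=2−2=0
SNF(R) diag = [3, 3] → torsion [3, 3]

Answer: M ≅ ℤ/3 ⊕ ℤ/3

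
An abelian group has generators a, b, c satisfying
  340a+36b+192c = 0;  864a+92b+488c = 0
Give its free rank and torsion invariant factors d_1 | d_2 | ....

Answer: M ≅ ℤ^1 ⊕ ℤ/4 ⊕ ℤ/4

Derivation:
rank_ℚ(R)=2; free=3−2=1
SNF(R) diag = [4, 4] → torsion [4, 4]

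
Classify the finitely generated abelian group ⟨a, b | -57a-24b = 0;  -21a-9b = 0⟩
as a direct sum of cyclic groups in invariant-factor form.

Answer: M ≅ ℤ/3 ⊕ ℤ/3

Derivation:
rank_ℚ(R)=2; free=2−2=0
SNF(R) diag = [3, 3] → torsion [3, 3]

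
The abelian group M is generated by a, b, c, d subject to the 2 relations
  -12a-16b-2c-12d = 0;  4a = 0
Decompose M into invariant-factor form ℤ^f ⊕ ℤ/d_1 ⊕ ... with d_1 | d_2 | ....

Answer: M ≅ ℤ^2 ⊕ ℤ/2 ⊕ ℤ/4

Derivation:
rank_ℚ(R)=2; free=4−2=2
SNF(R) diag = [2, 4] → torsion [2, 4]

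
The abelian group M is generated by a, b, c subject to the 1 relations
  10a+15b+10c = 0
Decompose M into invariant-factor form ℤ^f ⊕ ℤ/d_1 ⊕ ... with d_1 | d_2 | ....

Answer: M ≅ ℤ^2 ⊕ ℤ/5

Derivation:
rank_ℚ(R)=1; free=3−1=2
SNF(R) diag = [5] → torsion [5]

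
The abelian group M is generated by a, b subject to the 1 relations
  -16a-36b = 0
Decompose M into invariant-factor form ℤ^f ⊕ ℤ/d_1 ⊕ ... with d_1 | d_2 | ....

rank_ℚ(R)=1; free=2−1=1
SNF(R) diag = [4] → torsion [4]

Answer: M ≅ ℤ^1 ⊕ ℤ/4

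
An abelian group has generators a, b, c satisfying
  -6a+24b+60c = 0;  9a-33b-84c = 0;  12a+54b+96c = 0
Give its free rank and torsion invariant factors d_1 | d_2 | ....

Answer: M ≅ ℤ/3 ⊕ ℤ/6 ⊕ ℤ/12

Derivation:
rank_ℚ(R)=3; free=3−3=0
SNF(R) diag = [3, 6, 12] → torsion [3, 6, 12]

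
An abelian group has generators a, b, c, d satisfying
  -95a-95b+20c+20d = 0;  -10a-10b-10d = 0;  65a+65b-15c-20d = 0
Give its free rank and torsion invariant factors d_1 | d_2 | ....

rank_ℚ(R)=3; free=4−3=1
SNF(R) diag = [5, 5, 10] → torsion [5, 5, 10]

Answer: M ≅ ℤ^1 ⊕ ℤ/5 ⊕ ℤ/5 ⊕ ℤ/10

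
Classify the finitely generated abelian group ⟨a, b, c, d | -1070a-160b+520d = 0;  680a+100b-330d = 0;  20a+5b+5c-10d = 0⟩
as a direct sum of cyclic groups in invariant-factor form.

rank_ℚ(R)=3; free=4−3=1
SNF(R) diag = [5, 10, 10] → torsion [5, 10, 10]

Answer: M ≅ ℤ^1 ⊕ ℤ/5 ⊕ ℤ/10 ⊕ ℤ/10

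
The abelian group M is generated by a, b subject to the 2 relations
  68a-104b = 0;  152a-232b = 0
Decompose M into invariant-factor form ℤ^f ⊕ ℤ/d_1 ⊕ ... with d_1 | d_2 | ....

Answer: M ≅ ℤ/4 ⊕ ℤ/8

Derivation:
rank_ℚ(R)=2; free=2−2=0
SNF(R) diag = [4, 8] → torsion [4, 8]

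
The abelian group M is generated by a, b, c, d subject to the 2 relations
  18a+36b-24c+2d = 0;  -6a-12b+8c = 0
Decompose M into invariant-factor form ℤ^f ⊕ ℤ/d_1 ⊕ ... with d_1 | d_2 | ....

rank_ℚ(R)=2; free=4−2=2
SNF(R) diag = [2, 2] → torsion [2, 2]

Answer: M ≅ ℤ^2 ⊕ ℤ/2 ⊕ ℤ/2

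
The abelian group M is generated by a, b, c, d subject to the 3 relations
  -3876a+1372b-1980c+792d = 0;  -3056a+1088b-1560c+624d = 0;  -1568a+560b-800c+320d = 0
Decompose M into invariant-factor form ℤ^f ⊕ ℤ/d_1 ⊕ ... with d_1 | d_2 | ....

rank_ℚ(R)=3; free=4−3=1
SNF(R) diag = [4, 8, 16] → torsion [4, 8, 16]

Answer: M ≅ ℤ^1 ⊕ ℤ/4 ⊕ ℤ/8 ⊕ ℤ/16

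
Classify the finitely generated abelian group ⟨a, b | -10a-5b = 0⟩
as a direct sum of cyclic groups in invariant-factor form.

rank_ℚ(R)=1; free=2−1=1
SNF(R) diag = [5] → torsion [5]

Answer: M ≅ ℤ^1 ⊕ ℤ/5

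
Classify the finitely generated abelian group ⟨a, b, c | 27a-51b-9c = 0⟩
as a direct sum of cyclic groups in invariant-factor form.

rank_ℚ(R)=1; free=3−1=2
SNF(R) diag = [3] → torsion [3]

Answer: M ≅ ℤ^2 ⊕ ℤ/3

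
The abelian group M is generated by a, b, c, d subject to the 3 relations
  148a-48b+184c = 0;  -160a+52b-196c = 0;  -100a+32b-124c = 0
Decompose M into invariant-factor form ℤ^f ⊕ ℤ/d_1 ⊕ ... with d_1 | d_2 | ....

rank_ℚ(R)=3; free=4−3=1
SNF(R) diag = [4, 4, 12] → torsion [4, 4, 12]

Answer: M ≅ ℤ^1 ⊕ ℤ/4 ⊕ ℤ/4 ⊕ ℤ/12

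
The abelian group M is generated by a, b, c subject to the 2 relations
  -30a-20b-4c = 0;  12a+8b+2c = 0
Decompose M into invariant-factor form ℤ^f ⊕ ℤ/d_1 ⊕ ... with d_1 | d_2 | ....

Answer: M ≅ ℤ^1 ⊕ ℤ/2 ⊕ ℤ/2

Derivation:
rank_ℚ(R)=2; free=3−2=1
SNF(R) diag = [2, 2] → torsion [2, 2]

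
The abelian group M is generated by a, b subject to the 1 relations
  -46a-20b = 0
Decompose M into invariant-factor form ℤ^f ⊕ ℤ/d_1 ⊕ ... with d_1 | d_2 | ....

Answer: M ≅ ℤ^1 ⊕ ℤ/2

Derivation:
rank_ℚ(R)=1; free=2−1=1
SNF(R) diag = [2] → torsion [2]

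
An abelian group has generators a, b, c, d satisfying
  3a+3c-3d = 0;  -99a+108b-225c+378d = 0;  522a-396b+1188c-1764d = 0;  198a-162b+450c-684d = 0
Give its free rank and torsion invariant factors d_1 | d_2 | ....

Answer: M ≅ ℤ/3 ⊕ ℤ/9 ⊕ ℤ/18 ⊕ ℤ/18

Derivation:
rank_ℚ(R)=4; free=4−4=0
SNF(R) diag = [3, 9, 18, 18] → torsion [3, 9, 18, 18]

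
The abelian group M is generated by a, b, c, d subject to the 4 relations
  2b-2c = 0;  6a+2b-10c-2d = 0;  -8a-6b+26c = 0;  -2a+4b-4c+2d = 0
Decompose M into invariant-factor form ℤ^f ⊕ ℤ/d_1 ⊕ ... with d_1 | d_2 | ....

rank_ℚ(R)=4; free=4−4=0
SNF(R) diag = [2, 2, 4, 4] → torsion [2, 2, 4, 4]

Answer: M ≅ ℤ/2 ⊕ ℤ/2 ⊕ ℤ/4 ⊕ ℤ/4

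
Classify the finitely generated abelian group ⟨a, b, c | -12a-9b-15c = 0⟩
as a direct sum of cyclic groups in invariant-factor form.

rank_ℚ(R)=1; free=3−1=2
SNF(R) diag = [3] → torsion [3]

Answer: M ≅ ℤ^2 ⊕ ℤ/3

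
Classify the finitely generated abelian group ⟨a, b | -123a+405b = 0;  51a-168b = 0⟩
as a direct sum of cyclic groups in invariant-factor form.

rank_ℚ(R)=2; free=2−2=0
SNF(R) diag = [3, 3] → torsion [3, 3]

Answer: M ≅ ℤ/3 ⊕ ℤ/3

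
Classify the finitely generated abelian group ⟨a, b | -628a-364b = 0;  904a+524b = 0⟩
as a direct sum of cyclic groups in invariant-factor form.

rank_ℚ(R)=2; free=2−2=0
SNF(R) diag = [4, 4] → torsion [4, 4]

Answer: M ≅ ℤ/4 ⊕ ℤ/4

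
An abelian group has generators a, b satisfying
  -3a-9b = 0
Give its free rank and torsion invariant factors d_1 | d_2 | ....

rank_ℚ(R)=1; free=2−1=1
SNF(R) diag = [3] → torsion [3]

Answer: M ≅ ℤ^1 ⊕ ℤ/3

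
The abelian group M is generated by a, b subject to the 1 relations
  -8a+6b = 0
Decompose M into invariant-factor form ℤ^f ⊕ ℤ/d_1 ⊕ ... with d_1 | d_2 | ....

Answer: M ≅ ℤ^1 ⊕ ℤ/2

Derivation:
rank_ℚ(R)=1; free=2−1=1
SNF(R) diag = [2] → torsion [2]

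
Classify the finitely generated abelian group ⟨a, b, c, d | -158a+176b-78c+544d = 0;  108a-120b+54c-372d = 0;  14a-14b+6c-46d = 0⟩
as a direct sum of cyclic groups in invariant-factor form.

Answer: M ≅ ℤ^1 ⊕ ℤ/2 ⊕ ℤ/6 ⊕ ℤ/6

Derivation:
rank_ℚ(R)=3; free=4−3=1
SNF(R) diag = [2, 6, 6] → torsion [2, 6, 6]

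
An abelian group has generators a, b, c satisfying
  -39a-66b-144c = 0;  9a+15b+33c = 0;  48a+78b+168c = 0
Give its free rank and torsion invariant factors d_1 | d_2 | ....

Answer: M ≅ ℤ/3 ⊕ ℤ/3 ⊕ ℤ/6

Derivation:
rank_ℚ(R)=3; free=3−3=0
SNF(R) diag = [3, 3, 6] → torsion [3, 3, 6]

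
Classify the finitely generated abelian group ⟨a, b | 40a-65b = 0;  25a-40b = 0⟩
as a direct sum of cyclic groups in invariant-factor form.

Answer: M ≅ ℤ/5 ⊕ ℤ/5

Derivation:
rank_ℚ(R)=2; free=2−2=0
SNF(R) diag = [5, 5] → torsion [5, 5]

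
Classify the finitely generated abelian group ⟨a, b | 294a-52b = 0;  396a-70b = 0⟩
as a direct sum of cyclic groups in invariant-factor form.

Answer: M ≅ ℤ/2 ⊕ ℤ/6

Derivation:
rank_ℚ(R)=2; free=2−2=0
SNF(R) diag = [2, 6] → torsion [2, 6]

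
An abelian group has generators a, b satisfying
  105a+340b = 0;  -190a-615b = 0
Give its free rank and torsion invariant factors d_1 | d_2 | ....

Answer: M ≅ ℤ/5 ⊕ ℤ/5

Derivation:
rank_ℚ(R)=2; free=2−2=0
SNF(R) diag = [5, 5] → torsion [5, 5]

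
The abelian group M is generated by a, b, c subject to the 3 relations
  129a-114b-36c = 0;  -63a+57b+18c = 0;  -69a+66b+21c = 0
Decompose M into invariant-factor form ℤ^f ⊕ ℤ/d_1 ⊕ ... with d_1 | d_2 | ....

rank_ℚ(R)=3; free=3−3=0
SNF(R) diag = [3, 3, 3] → torsion [3, 3, 3]

Answer: M ≅ ℤ/3 ⊕ ℤ/3 ⊕ ℤ/3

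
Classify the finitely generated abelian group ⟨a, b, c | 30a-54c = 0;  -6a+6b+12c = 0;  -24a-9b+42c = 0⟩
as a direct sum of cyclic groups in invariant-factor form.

Answer: M ≅ ℤ/3 ⊕ ℤ/6 ⊕ ℤ/6

Derivation:
rank_ℚ(R)=3; free=3−3=0
SNF(R) diag = [3, 6, 6] → torsion [3, 6, 6]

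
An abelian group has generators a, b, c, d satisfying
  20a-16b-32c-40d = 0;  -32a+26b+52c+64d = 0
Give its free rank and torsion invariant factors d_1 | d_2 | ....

Answer: M ≅ ℤ^2 ⊕ ℤ/2 ⊕ ℤ/4

Derivation:
rank_ℚ(R)=2; free=4−2=2
SNF(R) diag = [2, 4] → torsion [2, 4]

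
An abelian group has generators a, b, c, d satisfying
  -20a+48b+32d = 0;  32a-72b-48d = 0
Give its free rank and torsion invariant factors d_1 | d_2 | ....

rank_ℚ(R)=2; free=4−2=2
SNF(R) diag = [4, 8] → torsion [4, 8]

Answer: M ≅ ℤ^2 ⊕ ℤ/4 ⊕ ℤ/8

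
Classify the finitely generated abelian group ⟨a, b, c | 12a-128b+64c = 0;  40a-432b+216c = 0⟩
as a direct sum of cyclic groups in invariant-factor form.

rank_ℚ(R)=2; free=3−2=1
SNF(R) diag = [4, 8] → torsion [4, 8]

Answer: M ≅ ℤ^1 ⊕ ℤ/4 ⊕ ℤ/8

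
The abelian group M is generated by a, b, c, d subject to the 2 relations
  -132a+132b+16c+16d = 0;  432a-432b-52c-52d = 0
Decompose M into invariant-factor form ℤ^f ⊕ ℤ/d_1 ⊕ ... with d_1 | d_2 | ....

Answer: M ≅ ℤ^2 ⊕ ℤ/4 ⊕ ℤ/12

Derivation:
rank_ℚ(R)=2; free=4−2=2
SNF(R) diag = [4, 12] → torsion [4, 12]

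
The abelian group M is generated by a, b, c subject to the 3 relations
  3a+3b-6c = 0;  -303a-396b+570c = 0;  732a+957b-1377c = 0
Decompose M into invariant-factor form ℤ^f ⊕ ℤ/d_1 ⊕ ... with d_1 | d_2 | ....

Answer: M ≅ ℤ/3 ⊕ ℤ/3 ⊕ ℤ/3

Derivation:
rank_ℚ(R)=3; free=3−3=0
SNF(R) diag = [3, 3, 3] → torsion [3, 3, 3]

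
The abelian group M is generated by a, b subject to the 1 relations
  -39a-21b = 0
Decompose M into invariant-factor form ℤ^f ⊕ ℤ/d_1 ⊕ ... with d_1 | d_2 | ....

rank_ℚ(R)=1; free=2−1=1
SNF(R) diag = [3] → torsion [3]

Answer: M ≅ ℤ^1 ⊕ ℤ/3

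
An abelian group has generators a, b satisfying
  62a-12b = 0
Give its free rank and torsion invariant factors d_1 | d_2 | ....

Answer: M ≅ ℤ^1 ⊕ ℤ/2

Derivation:
rank_ℚ(R)=1; free=2−1=1
SNF(R) diag = [2] → torsion [2]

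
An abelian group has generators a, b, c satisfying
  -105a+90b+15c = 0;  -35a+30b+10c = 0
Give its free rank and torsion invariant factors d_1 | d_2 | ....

rank_ℚ(R)=2; free=3−2=1
SNF(R) diag = [5, 15] → torsion [5, 15]

Answer: M ≅ ℤ^1 ⊕ ℤ/5 ⊕ ℤ/15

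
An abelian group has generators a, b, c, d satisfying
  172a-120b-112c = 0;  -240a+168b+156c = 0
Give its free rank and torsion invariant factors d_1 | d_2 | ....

Answer: M ≅ ℤ^2 ⊕ ℤ/4 ⊕ ℤ/12

Derivation:
rank_ℚ(R)=2; free=4−2=2
SNF(R) diag = [4, 12] → torsion [4, 12]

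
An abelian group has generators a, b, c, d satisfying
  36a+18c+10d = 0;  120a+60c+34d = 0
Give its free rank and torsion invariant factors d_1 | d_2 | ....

rank_ℚ(R)=2; free=4−2=2
SNF(R) diag = [2, 6] → torsion [2, 6]

Answer: M ≅ ℤ^2 ⊕ ℤ/2 ⊕ ℤ/6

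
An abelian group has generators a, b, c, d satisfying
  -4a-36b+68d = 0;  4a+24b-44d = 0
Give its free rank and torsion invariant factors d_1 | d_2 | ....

rank_ℚ(R)=2; free=4−2=2
SNF(R) diag = [4, 12] → torsion [4, 12]

Answer: M ≅ ℤ^2 ⊕ ℤ/4 ⊕ ℤ/12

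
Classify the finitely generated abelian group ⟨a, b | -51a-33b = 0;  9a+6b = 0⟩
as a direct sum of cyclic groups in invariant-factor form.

rank_ℚ(R)=2; free=2−2=0
SNF(R) diag = [3, 3] → torsion [3, 3]

Answer: M ≅ ℤ/3 ⊕ ℤ/3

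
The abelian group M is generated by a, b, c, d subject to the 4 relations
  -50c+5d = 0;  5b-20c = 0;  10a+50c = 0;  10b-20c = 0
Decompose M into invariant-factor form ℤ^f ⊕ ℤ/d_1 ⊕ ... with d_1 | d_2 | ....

rank_ℚ(R)=4; free=4−4=0
SNF(R) diag = [5, 5, 10, 20] → torsion [5, 5, 10, 20]

Answer: M ≅ ℤ/5 ⊕ ℤ/5 ⊕ ℤ/10 ⊕ ℤ/20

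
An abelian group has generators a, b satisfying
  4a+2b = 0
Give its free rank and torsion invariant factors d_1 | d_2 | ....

Answer: M ≅ ℤ^1 ⊕ ℤ/2

Derivation:
rank_ℚ(R)=1; free=2−1=1
SNF(R) diag = [2] → torsion [2]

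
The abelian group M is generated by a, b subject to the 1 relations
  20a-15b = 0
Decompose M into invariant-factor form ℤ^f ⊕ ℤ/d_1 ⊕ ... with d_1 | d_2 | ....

Answer: M ≅ ℤ^1 ⊕ ℤ/5

Derivation:
rank_ℚ(R)=1; free=2−1=1
SNF(R) diag = [5] → torsion [5]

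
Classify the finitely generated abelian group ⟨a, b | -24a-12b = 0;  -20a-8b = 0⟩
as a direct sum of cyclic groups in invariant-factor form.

Answer: M ≅ ℤ/4 ⊕ ℤ/12

Derivation:
rank_ℚ(R)=2; free=2−2=0
SNF(R) diag = [4, 12] → torsion [4, 12]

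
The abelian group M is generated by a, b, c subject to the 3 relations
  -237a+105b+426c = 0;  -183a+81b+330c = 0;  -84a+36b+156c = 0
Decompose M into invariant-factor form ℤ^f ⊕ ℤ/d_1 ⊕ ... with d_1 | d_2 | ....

Answer: M ≅ ℤ/3 ⊕ ℤ/6 ⊕ ℤ/12

Derivation:
rank_ℚ(R)=3; free=3−3=0
SNF(R) diag = [3, 6, 12] → torsion [3, 6, 12]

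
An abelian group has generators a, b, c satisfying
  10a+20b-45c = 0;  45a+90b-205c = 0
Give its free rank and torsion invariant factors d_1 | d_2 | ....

Answer: M ≅ ℤ^1 ⊕ ℤ/5 ⊕ ℤ/5

Derivation:
rank_ℚ(R)=2; free=3−2=1
SNF(R) diag = [5, 5] → torsion [5, 5]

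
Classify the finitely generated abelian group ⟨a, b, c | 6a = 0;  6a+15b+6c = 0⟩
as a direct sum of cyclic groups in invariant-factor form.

Answer: M ≅ ℤ^1 ⊕ ℤ/3 ⊕ ℤ/6

Derivation:
rank_ℚ(R)=2; free=3−2=1
SNF(R) diag = [3, 6] → torsion [3, 6]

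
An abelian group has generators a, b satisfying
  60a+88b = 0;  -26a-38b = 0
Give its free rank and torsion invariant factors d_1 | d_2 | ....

Answer: M ≅ ℤ/2 ⊕ ℤ/4

Derivation:
rank_ℚ(R)=2; free=2−2=0
SNF(R) diag = [2, 4] → torsion [2, 4]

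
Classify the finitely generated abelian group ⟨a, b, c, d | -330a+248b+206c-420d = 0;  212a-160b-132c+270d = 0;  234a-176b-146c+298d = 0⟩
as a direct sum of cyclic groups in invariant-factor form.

Answer: M ≅ ℤ^1 ⊕ ℤ/2 ⊕ ℤ/2 ⊕ ℤ/4

Derivation:
rank_ℚ(R)=3; free=4−3=1
SNF(R) diag = [2, 2, 4] → torsion [2, 2, 4]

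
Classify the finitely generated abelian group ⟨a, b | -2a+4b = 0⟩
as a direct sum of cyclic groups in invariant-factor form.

rank_ℚ(R)=1; free=2−1=1
SNF(R) diag = [2] → torsion [2]

Answer: M ≅ ℤ^1 ⊕ ℤ/2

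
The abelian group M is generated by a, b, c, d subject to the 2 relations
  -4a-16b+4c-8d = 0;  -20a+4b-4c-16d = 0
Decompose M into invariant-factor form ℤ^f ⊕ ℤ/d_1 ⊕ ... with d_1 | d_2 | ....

rank_ℚ(R)=2; free=4−2=2
SNF(R) diag = [4, 12] → torsion [4, 12]

Answer: M ≅ ℤ^2 ⊕ ℤ/4 ⊕ ℤ/12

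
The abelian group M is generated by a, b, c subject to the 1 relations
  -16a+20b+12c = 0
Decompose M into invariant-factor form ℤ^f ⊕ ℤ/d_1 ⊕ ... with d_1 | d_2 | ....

rank_ℚ(R)=1; free=3−1=2
SNF(R) diag = [4] → torsion [4]

Answer: M ≅ ℤ^2 ⊕ ℤ/4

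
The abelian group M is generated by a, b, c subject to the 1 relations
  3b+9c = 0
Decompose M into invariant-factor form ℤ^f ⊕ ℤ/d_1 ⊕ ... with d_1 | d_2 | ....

Answer: M ≅ ℤ^2 ⊕ ℤ/3

Derivation:
rank_ℚ(R)=1; free=3−1=2
SNF(R) diag = [3] → torsion [3]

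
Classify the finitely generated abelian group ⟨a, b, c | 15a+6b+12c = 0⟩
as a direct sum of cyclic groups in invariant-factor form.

Answer: M ≅ ℤ^2 ⊕ ℤ/3

Derivation:
rank_ℚ(R)=1; free=3−1=2
SNF(R) diag = [3] → torsion [3]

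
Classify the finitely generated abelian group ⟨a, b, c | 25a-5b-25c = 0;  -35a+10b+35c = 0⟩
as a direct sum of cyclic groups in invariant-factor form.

Answer: M ≅ ℤ^1 ⊕ ℤ/5 ⊕ ℤ/15

Derivation:
rank_ℚ(R)=2; free=3−2=1
SNF(R) diag = [5, 15] → torsion [5, 15]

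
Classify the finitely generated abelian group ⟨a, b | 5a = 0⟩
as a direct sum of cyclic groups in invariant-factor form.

rank_ℚ(R)=1; free=2−1=1
SNF(R) diag = [5] → torsion [5]

Answer: M ≅ ℤ^1 ⊕ ℤ/5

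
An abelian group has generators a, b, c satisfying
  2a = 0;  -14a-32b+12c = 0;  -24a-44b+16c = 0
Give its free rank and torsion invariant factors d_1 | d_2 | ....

Answer: M ≅ ℤ/2 ⊕ ℤ/4 ⊕ ℤ/4

Derivation:
rank_ℚ(R)=3; free=3−3=0
SNF(R) diag = [2, 4, 4] → torsion [2, 4, 4]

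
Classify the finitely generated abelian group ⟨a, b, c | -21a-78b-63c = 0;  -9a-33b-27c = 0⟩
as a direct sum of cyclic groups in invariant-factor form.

rank_ℚ(R)=2; free=3−2=1
SNF(R) diag = [3, 3] → torsion [3, 3]

Answer: M ≅ ℤ^1 ⊕ ℤ/3 ⊕ ℤ/3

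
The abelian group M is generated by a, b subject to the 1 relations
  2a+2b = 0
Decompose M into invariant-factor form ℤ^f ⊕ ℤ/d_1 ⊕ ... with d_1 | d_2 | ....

rank_ℚ(R)=1; free=2−1=1
SNF(R) diag = [2] → torsion [2]

Answer: M ≅ ℤ^1 ⊕ ℤ/2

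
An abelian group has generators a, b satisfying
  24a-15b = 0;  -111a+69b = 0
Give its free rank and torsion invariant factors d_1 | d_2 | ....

Answer: M ≅ ℤ/3 ⊕ ℤ/3

Derivation:
rank_ℚ(R)=2; free=2−2=0
SNF(R) diag = [3, 3] → torsion [3, 3]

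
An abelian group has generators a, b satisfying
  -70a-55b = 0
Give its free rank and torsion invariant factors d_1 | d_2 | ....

rank_ℚ(R)=1; free=2−1=1
SNF(R) diag = [5] → torsion [5]

Answer: M ≅ ℤ^1 ⊕ ℤ/5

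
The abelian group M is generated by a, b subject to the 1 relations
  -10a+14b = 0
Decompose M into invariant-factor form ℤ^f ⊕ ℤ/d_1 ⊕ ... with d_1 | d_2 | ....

rank_ℚ(R)=1; free=2−1=1
SNF(R) diag = [2] → torsion [2]

Answer: M ≅ ℤ^1 ⊕ ℤ/2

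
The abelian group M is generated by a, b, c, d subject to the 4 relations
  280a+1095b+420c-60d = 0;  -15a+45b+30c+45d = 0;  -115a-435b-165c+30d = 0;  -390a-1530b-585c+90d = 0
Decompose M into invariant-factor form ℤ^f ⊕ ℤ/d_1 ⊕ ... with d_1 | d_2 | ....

rank_ℚ(R)=4; free=4−4=0
SNF(R) diag = [5, 15, 15, 45] → torsion [5, 15, 15, 45]

Answer: M ≅ ℤ/5 ⊕ ℤ/15 ⊕ ℤ/15 ⊕ ℤ/45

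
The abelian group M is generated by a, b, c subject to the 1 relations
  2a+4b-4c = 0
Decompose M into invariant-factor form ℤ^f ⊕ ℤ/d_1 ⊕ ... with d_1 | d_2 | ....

Answer: M ≅ ℤ^2 ⊕ ℤ/2

Derivation:
rank_ℚ(R)=1; free=3−1=2
SNF(R) diag = [2] → torsion [2]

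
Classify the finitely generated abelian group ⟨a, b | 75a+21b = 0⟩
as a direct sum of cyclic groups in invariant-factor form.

rank_ℚ(R)=1; free=2−1=1
SNF(R) diag = [3] → torsion [3]

Answer: M ≅ ℤ^1 ⊕ ℤ/3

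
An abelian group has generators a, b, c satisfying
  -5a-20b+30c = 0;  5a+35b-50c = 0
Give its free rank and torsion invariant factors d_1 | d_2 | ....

Answer: M ≅ ℤ^1 ⊕ ℤ/5 ⊕ ℤ/5

Derivation:
rank_ℚ(R)=2; free=3−2=1
SNF(R) diag = [5, 5] → torsion [5, 5]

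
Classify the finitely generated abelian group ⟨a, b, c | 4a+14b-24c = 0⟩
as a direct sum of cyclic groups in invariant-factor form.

rank_ℚ(R)=1; free=3−1=2
SNF(R) diag = [2] → torsion [2]

Answer: M ≅ ℤ^2 ⊕ ℤ/2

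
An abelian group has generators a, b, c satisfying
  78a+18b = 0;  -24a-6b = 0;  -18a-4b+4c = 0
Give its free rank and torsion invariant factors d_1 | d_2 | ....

rank_ℚ(R)=3; free=3−3=0
SNF(R) diag = [2, 6, 12] → torsion [2, 6, 12]

Answer: M ≅ ℤ/2 ⊕ ℤ/6 ⊕ ℤ/12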